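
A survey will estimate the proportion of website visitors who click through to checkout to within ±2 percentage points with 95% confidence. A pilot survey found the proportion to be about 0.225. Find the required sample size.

1675

For a proportion with margin E = 0.02 at 95% confidence, z = 1.960.
n = p̂(1−p̂)(z/E)² = 0.225 × 0.775 × (1.960/0.02)² = 1674.70
Round up: n = 1675.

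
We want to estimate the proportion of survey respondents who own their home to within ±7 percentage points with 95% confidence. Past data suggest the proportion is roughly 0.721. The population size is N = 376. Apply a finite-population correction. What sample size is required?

n = 112

For a proportion with margin E = 0.07 at 95% confidence, z = 1.960.
n = p̂(1−p̂)(z/E)² = 0.721 × 0.279 × (1.960/0.07)² = 157.71 — call this n₀.
Finite-population correction with N = 376: n = n₀ / (1 + (n₀−1)/N) = 157.71 / 1.417 = 111.30
Round up: n = 112.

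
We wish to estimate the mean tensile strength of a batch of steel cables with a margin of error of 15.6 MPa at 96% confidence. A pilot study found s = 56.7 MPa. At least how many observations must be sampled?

56

For a mean, the margin of error is E = z·σ/√n, so n = (zσ/E)².
At 96% confidence, z = 2.054.
n = (2.054 × 56.7 / 15.6)² = 55.73
Round up: n = 56.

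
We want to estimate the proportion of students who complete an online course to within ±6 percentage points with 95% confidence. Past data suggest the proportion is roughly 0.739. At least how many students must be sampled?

206

For a proportion with margin E = 0.06 at 95% confidence, z = 1.960.
n = p̂(1−p̂)(z/E)² = 0.739 × 0.261 × (1.960/0.06)² = 205.82
Round up: n = 206.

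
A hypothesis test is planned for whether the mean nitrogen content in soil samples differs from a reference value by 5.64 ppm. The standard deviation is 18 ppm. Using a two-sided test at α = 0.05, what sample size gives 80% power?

For a one-sample z-test, n = ((z_{α/2} + z_β)·σ/δ)².
z_{α/2} = 1.960 (two-sided α = 0.05); z_β = 0.842 (power 80% → β = 0.2).
n = (2.802 × 18 / 5.64)² = 79.97
Round up: n = 80.

80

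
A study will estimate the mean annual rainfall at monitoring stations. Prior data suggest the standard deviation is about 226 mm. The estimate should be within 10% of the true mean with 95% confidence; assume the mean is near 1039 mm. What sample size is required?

19

For a mean, the margin of error is E = z·σ/√n, so n = (zσ/E)².
At 95% confidence, z = 1.960.
E = 10% of 1039 = 103.9 mm.
n = (1.960 × 226 / 103.9)² = 18.18
Round up: n = 19.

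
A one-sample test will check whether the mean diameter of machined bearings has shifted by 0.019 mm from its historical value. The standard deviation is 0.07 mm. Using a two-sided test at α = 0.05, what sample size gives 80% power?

For a one-sample z-test, n = ((z_{α/2} + z_β)·σ/δ)².
z_{α/2} = 1.960 (two-sided α = 0.05); z_β = 0.842 (power 80% → β = 0.2).
n = (2.802 × 0.07 / 0.019)² = 106.57
Round up: n = 107.

107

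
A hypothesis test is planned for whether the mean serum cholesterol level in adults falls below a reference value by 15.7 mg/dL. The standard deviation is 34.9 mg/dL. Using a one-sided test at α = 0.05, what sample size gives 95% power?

54

For a one-sample z-test, n = ((z_α + z_β)·σ/δ)².
z_α = 1.645 (one-sided α = 0.05); z_β = 1.645 (power 95% → β = 0.05).
n = (3.290 × 34.9 / 15.7)² = 53.49
Round up: n = 54.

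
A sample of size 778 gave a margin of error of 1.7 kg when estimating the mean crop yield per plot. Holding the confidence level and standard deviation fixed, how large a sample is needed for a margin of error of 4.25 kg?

n = 125

Margin of error scales as 1/√n, so n₂ = n₁·(E₁/E₂)².
n₂ = 778 × (1.7/4.25)² = 778 × 0.16 = 124.48
Round up: n₂ = 125.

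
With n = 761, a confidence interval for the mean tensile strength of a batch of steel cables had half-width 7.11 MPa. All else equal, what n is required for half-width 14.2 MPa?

n = 191

Margin of error scales as 1/√n, so n₂ = n₁·(E₁/E₂)².
n₂ = 761 × (7.11/14.2)² = 761 × 0.2507 = 190.78
Round up: n₂ = 191.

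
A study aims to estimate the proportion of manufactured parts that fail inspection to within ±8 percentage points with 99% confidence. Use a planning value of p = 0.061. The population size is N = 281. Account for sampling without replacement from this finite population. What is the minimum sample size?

For a proportion with margin E = 0.08 at 99% confidence, z = 2.576.
n = p̂(1−p̂)(z/E)² = 0.061 × 0.939 × (2.576/0.08)² = 59.39 — call this n₀.
Finite-population correction with N = 281: n = n₀ / (1 + (n₀−1)/N) = 59.39 / 1.208 = 49.16
Round up: n = 50.

n = 50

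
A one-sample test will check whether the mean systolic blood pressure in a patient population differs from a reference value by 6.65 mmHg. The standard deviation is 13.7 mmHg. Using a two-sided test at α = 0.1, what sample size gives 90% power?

For a one-sample z-test, n = ((z_{α/2} + z_β)·σ/δ)².
z_{α/2} = 1.645 (two-sided α = 0.1); z_β = 1.282 (power 90% → β = 0.1).
n = (2.927 × 13.7 / 6.65)² = 36.36
Round up: n = 37.

37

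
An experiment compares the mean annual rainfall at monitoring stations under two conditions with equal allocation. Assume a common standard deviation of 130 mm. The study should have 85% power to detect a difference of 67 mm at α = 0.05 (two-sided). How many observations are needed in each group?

68 per group

For two equal groups, n per group = 2·((z_{α/2} + z_β)·σ/δ)².
z_{α/2} = 1.960; z_β = 1.036 (power 85%).
n = 2 × (2.996 × 130 / 67)² = 2 × 33.79 = 67.58
Round up: n = 68 per group.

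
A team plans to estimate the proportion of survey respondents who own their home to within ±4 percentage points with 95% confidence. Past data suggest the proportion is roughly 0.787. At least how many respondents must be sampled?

For a proportion with margin E = 0.04 at 95% confidence, z = 1.960.
n = p̂(1−p̂)(z/E)² = 0.787 × 0.213 × (1.960/0.04)² = 402.48
Round up: n = 403.

403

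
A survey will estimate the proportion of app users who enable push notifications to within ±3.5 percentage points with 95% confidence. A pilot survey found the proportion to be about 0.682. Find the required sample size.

n = 681

For a proportion with margin E = 0.035 at 95% confidence, z = 1.960.
n = p̂(1−p̂)(z/E)² = 0.682 × 0.318 × (1.960/0.035)² = 680.12
Round up: n = 681.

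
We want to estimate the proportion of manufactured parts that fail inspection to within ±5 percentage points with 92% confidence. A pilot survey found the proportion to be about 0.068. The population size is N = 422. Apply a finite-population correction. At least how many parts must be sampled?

For a proportion with margin E = 0.05 at 92% confidence, z = 1.751.
n = p̂(1−p̂)(z/E)² = 0.068 × 0.932 × (1.751/0.05)² = 77.72 — call this n₀.
Finite-population correction with N = 422: n = n₀ / (1 + (n₀−1)/N) = 77.72 / 1.182 = 65.75
Round up: n = 66.

n = 66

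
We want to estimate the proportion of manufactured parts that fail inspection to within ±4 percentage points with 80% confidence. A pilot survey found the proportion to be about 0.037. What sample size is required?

For a proportion with margin E = 0.04 at 80% confidence, z = 1.282.
n = p̂(1−p̂)(z/E)² = 0.037 × 0.963 × (1.282/0.04)² = 36.60
Round up: n = 37.

37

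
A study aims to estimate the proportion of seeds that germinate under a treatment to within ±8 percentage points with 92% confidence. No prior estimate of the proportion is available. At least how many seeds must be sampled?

120

For a proportion with margin E = 0.08 at 92% confidence, z = 1.751.
With no prior estimate, use p = 0.5, which maximizes p(1−p) at 0.25.
n = 0.25 × (z/E)² = 0.25 × (1.751/0.08)² = 119.77
Round up: n = 120.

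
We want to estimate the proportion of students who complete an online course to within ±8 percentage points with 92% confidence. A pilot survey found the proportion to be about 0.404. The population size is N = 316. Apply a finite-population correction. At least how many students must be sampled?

For a proportion with margin E = 0.08 at 92% confidence, z = 1.751.
n = p̂(1−p̂)(z/E)² = 0.404 × 0.596 × (1.751/0.08)² = 115.35 — call this n₀.
Finite-population correction with N = 316: n = n₀ / (1 + (n₀−1)/N) = 115.35 / 1.362 = 84.69
Round up: n = 85.

85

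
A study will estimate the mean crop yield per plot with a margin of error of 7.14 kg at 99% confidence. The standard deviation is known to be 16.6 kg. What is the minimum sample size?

36

For a mean, the margin of error is E = z·σ/√n, so n = (zσ/E)².
At 99% confidence, z = 2.576.
n = (2.576 × 16.6 / 7.14)² = 35.87
Round up: n = 36.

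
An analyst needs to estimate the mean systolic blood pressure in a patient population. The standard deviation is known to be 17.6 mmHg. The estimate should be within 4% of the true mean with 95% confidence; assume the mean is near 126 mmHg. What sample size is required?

For a mean, the margin of error is E = z·σ/√n, so n = (zσ/E)².
At 95% confidence, z = 1.960.
E = 4% of 126 = 5.04 mmHg.
n = (1.960 × 17.6 / 5.04)² = 46.85
Round up: n = 47.

n = 47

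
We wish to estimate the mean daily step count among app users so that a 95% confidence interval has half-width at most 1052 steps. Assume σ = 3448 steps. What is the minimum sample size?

n = 42

For a mean, the margin of error is E = z·σ/√n, so n = (zσ/E)².
At 95% confidence, z = 1.960.
n = (1.960 × 3448 / 1052)² = 41.27
Round up: n = 42.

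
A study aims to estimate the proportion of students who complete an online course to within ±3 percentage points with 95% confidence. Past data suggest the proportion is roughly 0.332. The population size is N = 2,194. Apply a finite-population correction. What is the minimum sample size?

For a proportion with margin E = 0.03 at 95% confidence, z = 1.960.
n = p̂(1−p̂)(z/E)² = 0.332 × 0.668 × (1.960/0.03)² = 946.64 — call this n₀.
Finite-population correction with N = 2,194: n = n₀ / (1 + (n₀−1)/N) = 946.64 / 1.431 = 661.52
Round up: n = 662.

662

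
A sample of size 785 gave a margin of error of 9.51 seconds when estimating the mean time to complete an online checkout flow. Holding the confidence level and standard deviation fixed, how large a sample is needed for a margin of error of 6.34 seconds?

1767

Margin of error scales as 1/√n, so n₂ = n₁·(E₁/E₂)².
n₂ = 785 × (9.51/6.34)² = 785 × 2.25 = 1766.25
Round up: n₂ = 1767.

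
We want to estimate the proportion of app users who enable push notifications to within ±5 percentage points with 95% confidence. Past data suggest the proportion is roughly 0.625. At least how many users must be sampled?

361

For a proportion with margin E = 0.05 at 95% confidence, z = 1.960.
n = p̂(1−p̂)(z/E)² = 0.625 × 0.375 × (1.960/0.05)² = 360.15
Round up: n = 361.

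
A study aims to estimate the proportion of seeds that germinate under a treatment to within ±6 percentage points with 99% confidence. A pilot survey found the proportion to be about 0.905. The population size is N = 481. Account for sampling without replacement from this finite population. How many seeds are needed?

n = 120

For a proportion with margin E = 0.06 at 99% confidence, z = 2.576.
n = p̂(1−p̂)(z/E)² = 0.905 × 0.095 × (2.576/0.06)² = 158.48 — call this n₀.
Finite-population correction with N = 481: n = n₀ / (1 + (n₀−1)/N) = 158.48 / 1.327 = 119.43
Round up: n = 120.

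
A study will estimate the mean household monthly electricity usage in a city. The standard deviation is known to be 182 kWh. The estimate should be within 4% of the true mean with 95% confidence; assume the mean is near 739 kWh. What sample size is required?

146

For a mean, the margin of error is E = z·σ/√n, so n = (zσ/E)².
At 95% confidence, z = 1.960.
E = 4% of 739 = 29.56 kWh.
n = (1.960 × 182 / 29.56)² = 145.63
Round up: n = 146.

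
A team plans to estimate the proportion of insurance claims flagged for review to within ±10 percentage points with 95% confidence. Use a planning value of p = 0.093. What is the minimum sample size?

For a proportion with margin E = 0.1 at 95% confidence, z = 1.960.
n = p̂(1−p̂)(z/E)² = 0.093 × 0.907 × (1.960/0.1)² = 32.40
Round up: n = 33.

n = 33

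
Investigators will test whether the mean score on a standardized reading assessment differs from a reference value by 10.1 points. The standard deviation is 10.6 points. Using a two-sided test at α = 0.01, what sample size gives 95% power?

For a one-sample z-test, n = ((z_{α/2} + z_β)·σ/δ)².
z_{α/2} = 2.576 (two-sided α = 0.01); z_β = 1.645 (power 95% → β = 0.05).
n = (4.221 × 10.6 / 10.1)² = 19.62
Round up: n = 20.

n = 20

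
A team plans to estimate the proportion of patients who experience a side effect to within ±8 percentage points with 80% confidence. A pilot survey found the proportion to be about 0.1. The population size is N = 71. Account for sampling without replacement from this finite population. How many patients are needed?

18

For a proportion with margin E = 0.08 at 80% confidence, z = 1.282.
n = p̂(1−p̂)(z/E)² = 0.1 × 0.9 × (1.282/0.08)² = 23.11 — call this n₀.
Finite-population correction with N = 71: n = n₀ / (1 + (n₀−1)/N) = 23.11 / 1.311 = 17.63
Round up: n = 18.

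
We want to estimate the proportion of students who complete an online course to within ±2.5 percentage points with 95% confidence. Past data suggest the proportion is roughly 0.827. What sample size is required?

880

For a proportion with margin E = 0.025 at 95% confidence, z = 1.960.
n = p̂(1−p̂)(z/E)² = 0.827 × 0.173 × (1.960/0.025)² = 879.39
Round up: n = 880.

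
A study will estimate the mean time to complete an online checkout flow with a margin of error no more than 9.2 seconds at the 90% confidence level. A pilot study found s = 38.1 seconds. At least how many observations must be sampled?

For a mean, the margin of error is E = z·σ/√n, so n = (zσ/E)².
At 90% confidence, z = 1.645.
n = (1.645 × 38.1 / 9.2)² = 46.41
Round up: n = 47.

n = 47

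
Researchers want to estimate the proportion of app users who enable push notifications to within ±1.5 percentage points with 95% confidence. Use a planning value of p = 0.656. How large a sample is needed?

n = 3853

For a proportion with margin E = 0.015 at 95% confidence, z = 1.960.
n = p̂(1−p̂)(z/E)² = 0.656 × 0.344 × (1.960/0.015)² = 3852.94
Round up: n = 3853.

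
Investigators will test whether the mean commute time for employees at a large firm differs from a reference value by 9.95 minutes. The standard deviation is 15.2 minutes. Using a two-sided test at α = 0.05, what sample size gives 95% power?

31

For a one-sample z-test, n = ((z_{α/2} + z_β)·σ/δ)².
z_{α/2} = 1.960 (two-sided α = 0.05); z_β = 1.645 (power 95% → β = 0.05).
n = (3.605 × 15.2 / 9.95)² = 30.33
Round up: n = 31.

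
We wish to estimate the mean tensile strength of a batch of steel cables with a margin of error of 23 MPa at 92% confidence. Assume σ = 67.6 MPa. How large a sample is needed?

n = 27

For a mean, the margin of error is E = z·σ/√n, so n = (zσ/E)².
At 92% confidence, z = 1.751.
n = (1.751 × 67.6 / 23)² = 26.49
Round up: n = 27.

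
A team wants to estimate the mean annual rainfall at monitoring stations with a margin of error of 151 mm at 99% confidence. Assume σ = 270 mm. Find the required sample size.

22

For a mean, the margin of error is E = z·σ/√n, so n = (zσ/E)².
At 99% confidence, z = 2.576.
n = (2.576 × 270 / 151)² = 21.22
Round up: n = 22.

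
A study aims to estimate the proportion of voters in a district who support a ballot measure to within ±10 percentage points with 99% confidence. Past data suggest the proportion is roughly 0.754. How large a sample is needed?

For a proportion with margin E = 0.1 at 99% confidence, z = 2.576.
n = p̂(1−p̂)(z/E)² = 0.754 × 0.246 × (2.576/0.1)² = 123.08
Round up: n = 124.

124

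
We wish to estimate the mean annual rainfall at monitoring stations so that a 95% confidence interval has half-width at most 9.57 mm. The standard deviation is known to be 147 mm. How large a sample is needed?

907

For a mean, the margin of error is E = z·σ/√n, so n = (zσ/E)².
At 95% confidence, z = 1.960.
n = (1.960 × 147 / 9.57)² = 906.41
Round up: n = 907.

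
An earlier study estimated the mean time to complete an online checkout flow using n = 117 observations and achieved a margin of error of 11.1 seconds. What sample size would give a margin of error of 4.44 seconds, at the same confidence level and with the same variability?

732

Margin of error scales as 1/√n, so n₂ = n₁·(E₁/E₂)².
n₂ = 117 × (11.1/4.44)² = 117 × 6.25 = 731.25
Round up: n₂ = 732.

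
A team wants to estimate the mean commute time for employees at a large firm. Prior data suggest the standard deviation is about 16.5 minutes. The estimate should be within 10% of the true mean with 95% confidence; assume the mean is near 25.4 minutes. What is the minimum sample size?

163

For a mean, the margin of error is E = z·σ/√n, so n = (zσ/E)².
At 95% confidence, z = 1.960.
E = 10% of 25.4 = 2.54 minutes.
n = (1.960 × 16.5 / 2.54)² = 162.11
Round up: n = 163.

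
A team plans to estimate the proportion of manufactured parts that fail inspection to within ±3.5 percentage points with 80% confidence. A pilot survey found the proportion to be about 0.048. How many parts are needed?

For a proportion with margin E = 0.035 at 80% confidence, z = 1.282.
n = p̂(1−p̂)(z/E)² = 0.048 × 0.952 × (1.282/0.035)² = 61.31
Round up: n = 62.

62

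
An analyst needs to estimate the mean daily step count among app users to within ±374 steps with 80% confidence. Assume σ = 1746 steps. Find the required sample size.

36

For a mean, the margin of error is E = z·σ/√n, so n = (zσ/E)².
At 80% confidence, z = 1.282.
n = (1.282 × 1746 / 374)² = 35.82
Round up: n = 36.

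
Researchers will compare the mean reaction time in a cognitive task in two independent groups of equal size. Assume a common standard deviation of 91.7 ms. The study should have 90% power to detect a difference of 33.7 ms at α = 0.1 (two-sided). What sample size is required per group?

127 per group

For two equal groups, n per group = 2·((z_{α/2} + z_β)·σ/δ)².
z_{α/2} = 1.645; z_β = 1.282 (power 90%).
n = 2 × (2.927 × 91.7 / 33.7)² = 2 × 63.43 = 126.86
Round up: n = 127 per group.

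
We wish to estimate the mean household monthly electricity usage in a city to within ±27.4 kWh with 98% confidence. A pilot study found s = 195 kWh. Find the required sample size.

For a mean, the margin of error is E = z·σ/√n, so n = (zσ/E)².
At 98% confidence, z = 2.326.
n = (2.326 × 195 / 27.4)² = 274.02
Round up: n = 275.

275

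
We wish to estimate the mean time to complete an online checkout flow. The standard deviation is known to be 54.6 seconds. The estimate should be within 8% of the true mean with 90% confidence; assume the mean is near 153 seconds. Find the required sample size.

For a mean, the margin of error is E = z·σ/√n, so n = (zσ/E)².
At 90% confidence, z = 1.645.
E = 8% of 153 = 12.24 seconds.
n = (1.645 × 54.6 / 12.24)² = 53.85
Round up: n = 54.

54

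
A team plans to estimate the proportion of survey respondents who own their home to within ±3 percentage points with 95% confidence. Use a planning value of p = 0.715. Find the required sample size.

For a proportion with margin E = 0.03 at 95% confidence, z = 1.960.
n = p̂(1−p̂)(z/E)² = 0.715 × 0.285 × (1.960/0.03)² = 869.80
Round up: n = 870.

870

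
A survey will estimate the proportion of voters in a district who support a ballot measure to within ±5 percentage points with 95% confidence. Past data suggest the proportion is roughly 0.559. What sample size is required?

For a proportion with margin E = 0.05 at 95% confidence, z = 1.960.
n = p̂(1−p̂)(z/E)² = 0.559 × 0.441 × (1.960/0.05)² = 378.81
Round up: n = 379.

379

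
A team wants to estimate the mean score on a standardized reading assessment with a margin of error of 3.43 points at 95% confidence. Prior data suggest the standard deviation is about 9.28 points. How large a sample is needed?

For a mean, the margin of error is E = z·σ/√n, so n = (zσ/E)².
At 95% confidence, z = 1.960.
n = (1.960 × 9.28 / 3.43)² = 28.12
Round up: n = 29.

29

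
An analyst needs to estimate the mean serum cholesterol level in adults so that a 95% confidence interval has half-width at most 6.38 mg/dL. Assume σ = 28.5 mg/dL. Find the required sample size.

For a mean, the margin of error is E = z·σ/√n, so n = (zσ/E)².
At 95% confidence, z = 1.960.
n = (1.960 × 28.5 / 6.38)² = 76.66
Round up: n = 77.

77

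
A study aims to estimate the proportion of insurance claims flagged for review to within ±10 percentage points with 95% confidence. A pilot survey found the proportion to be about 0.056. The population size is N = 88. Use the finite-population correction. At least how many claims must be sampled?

17

For a proportion with margin E = 0.1 at 95% confidence, z = 1.960.
n = p̂(1−p̂)(z/E)² = 0.056 × 0.944 × (1.960/0.1)² = 20.31 — call this n₀.
Finite-population correction with N = 88: n = n₀ / (1 + (n₀−1)/N) = 20.31 / 1.219 = 16.66
Round up: n = 17.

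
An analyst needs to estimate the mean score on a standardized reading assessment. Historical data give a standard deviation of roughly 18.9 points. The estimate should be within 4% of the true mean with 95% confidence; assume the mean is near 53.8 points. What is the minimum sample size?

297

For a mean, the margin of error is E = z·σ/√n, so n = (zσ/E)².
At 95% confidence, z = 1.960.
E = 4% of 53.8 = 2.152 points.
n = (1.960 × 18.9 / 2.152)² = 296.31
Round up: n = 297.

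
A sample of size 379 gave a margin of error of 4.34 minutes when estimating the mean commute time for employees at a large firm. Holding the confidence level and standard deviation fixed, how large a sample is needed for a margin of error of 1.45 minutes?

Margin of error scales as 1/√n, so n₂ = n₁·(E₁/E₂)².
n₂ = 379 × (4.34/1.45)² = 379 × 8.959 = 3395.46
Round up: n₂ = 3396.

3396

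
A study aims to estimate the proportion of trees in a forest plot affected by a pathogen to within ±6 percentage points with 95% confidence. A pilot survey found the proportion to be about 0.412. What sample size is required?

For a proportion with margin E = 0.06 at 95% confidence, z = 1.960.
n = p̂(1−p̂)(z/E)² = 0.412 × 0.588 × (1.960/0.06)² = 258.51
Round up: n = 259.

259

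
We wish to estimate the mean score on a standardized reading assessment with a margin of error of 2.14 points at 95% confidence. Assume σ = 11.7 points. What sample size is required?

For a mean, the margin of error is E = z·σ/√n, so n = (zσ/E)².
At 95% confidence, z = 1.960.
n = (1.960 × 11.7 / 2.14)² = 114.83
Round up: n = 115.

115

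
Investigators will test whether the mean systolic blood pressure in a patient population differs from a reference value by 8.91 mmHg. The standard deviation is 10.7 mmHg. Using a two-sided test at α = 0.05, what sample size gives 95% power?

19

For a one-sample z-test, n = ((z_{α/2} + z_β)·σ/δ)².
z_{α/2} = 1.960 (two-sided α = 0.05); z_β = 1.645 (power 95% → β = 0.05).
n = (3.605 × 10.7 / 8.91)² = 18.74
Round up: n = 19.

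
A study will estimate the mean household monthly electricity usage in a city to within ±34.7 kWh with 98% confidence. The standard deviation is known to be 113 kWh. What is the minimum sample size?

n = 58

For a mean, the margin of error is E = z·σ/√n, so n = (zσ/E)².
At 98% confidence, z = 2.326.
n = (2.326 × 113 / 34.7)² = 57.37
Round up: n = 58.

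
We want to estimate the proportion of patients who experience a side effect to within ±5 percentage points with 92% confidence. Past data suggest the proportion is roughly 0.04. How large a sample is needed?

48

For a proportion with margin E = 0.05 at 92% confidence, z = 1.751.
n = p̂(1−p̂)(z/E)² = 0.04 × 0.96 × (1.751/0.05)² = 47.09
Round up: n = 48.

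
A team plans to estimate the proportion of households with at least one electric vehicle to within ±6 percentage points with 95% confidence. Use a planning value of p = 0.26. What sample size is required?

For a proportion with margin E = 0.06 at 95% confidence, z = 1.960.
n = p̂(1−p̂)(z/E)² = 0.26 × 0.74 × (1.960/0.06)² = 205.31
Round up: n = 206.

206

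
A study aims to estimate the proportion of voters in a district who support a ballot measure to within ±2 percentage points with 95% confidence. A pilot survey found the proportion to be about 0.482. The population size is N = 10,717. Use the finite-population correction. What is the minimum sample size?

For a proportion with margin E = 0.02 at 95% confidence, z = 1.960.
n = p̂(1−p̂)(z/E)² = 0.482 × 0.518 × (1.960/0.02)² = 2397.89 — call this n₀.
Finite-population correction with N = 10,717: n = n₀ / (1 + (n₀−1)/N) = 2397.89 / 1.224 = 1959.06
Round up: n = 1960.

1960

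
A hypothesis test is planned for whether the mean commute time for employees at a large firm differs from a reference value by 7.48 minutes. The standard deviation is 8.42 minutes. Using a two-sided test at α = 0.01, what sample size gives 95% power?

23

For a one-sample z-test, n = ((z_{α/2} + z_β)·σ/δ)².
z_{α/2} = 2.576 (two-sided α = 0.01); z_β = 1.645 (power 95% → β = 0.05).
n = (4.221 × 8.42 / 7.48)² = 22.58
Round up: n = 23.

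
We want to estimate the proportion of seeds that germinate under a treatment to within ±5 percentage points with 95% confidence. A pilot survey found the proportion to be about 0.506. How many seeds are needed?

For a proportion with margin E = 0.05 at 95% confidence, z = 1.960.
n = p̂(1−p̂)(z/E)² = 0.506 × 0.494 × (1.960/0.05)² = 384.10
Round up: n = 385.

385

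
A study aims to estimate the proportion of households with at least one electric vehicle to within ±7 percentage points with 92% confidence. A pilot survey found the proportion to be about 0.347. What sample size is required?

n = 142

For a proportion with margin E = 0.07 at 92% confidence, z = 1.751.
n = p̂(1−p̂)(z/E)² = 0.347 × 0.653 × (1.751/0.07)² = 141.78
Round up: n = 142.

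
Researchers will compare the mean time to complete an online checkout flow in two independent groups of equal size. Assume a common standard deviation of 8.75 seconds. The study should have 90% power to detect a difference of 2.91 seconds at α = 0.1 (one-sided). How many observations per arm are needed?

For two equal groups, n per group = 2·((z_α + z_β)·σ/δ)².
z_α = 1.282; z_β = 1.282 (power 90%).
n = 2 × (2.564 × 8.75 / 2.91)² = 2 × 59.44 = 118.88
Round up: n = 119 per group.

119 per group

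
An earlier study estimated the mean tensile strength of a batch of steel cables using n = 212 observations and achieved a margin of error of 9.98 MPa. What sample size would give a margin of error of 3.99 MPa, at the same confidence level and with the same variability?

n = 1327

Margin of error scales as 1/√n, so n₂ = n₁·(E₁/E₂)².
n₂ = 212 × (9.98/3.99)² = 212 × 6.256 = 1326.27
Round up: n₂ = 1327.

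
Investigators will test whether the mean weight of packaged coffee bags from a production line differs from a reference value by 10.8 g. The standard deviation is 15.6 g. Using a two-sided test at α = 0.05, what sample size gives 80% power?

For a one-sample z-test, n = ((z_{α/2} + z_β)·σ/δ)².
z_{α/2} = 1.960 (two-sided α = 0.05); z_β = 0.842 (power 80% → β = 0.2).
n = (2.802 × 15.6 / 10.8)² = 16.38
Round up: n = 17.

17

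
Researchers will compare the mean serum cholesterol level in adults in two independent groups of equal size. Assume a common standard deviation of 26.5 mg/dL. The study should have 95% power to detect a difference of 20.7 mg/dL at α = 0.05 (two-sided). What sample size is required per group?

43 per group

For two equal groups, n per group = 2·((z_{α/2} + z_β)·σ/δ)².
z_{α/2} = 1.960; z_β = 1.645 (power 95%).
n = 2 × (3.605 × 26.5 / 20.7)² = 2 × 21.30 = 42.60
Round up: n = 43 per group.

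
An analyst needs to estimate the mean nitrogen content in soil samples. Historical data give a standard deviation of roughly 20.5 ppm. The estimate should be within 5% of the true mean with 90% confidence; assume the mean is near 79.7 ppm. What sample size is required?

For a mean, the margin of error is E = z·σ/√n, so n = (zσ/E)².
At 90% confidence, z = 1.645.
E = 5% of 79.7 = 3.985 ppm.
n = (1.645 × 20.5 / 3.985)² = 71.61
Round up: n = 72.

72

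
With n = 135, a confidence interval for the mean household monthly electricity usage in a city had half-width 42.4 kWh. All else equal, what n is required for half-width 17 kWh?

n = 840

Margin of error scales as 1/√n, so n₂ = n₁·(E₁/E₂)².
n₂ = 135 × (42.4/17)² = 135 × 6.221 = 839.84
Round up: n₂ = 840.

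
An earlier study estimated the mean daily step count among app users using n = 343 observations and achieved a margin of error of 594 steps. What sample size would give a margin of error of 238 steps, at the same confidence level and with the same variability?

2137

Margin of error scales as 1/√n, so n₂ = n₁·(E₁/E₂)².
n₂ = 343 × (594/238)² = 343 × 6.229 = 2136.55
Round up: n₂ = 2137.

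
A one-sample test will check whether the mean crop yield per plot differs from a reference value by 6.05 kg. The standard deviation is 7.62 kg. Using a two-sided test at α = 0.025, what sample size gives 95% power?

For a one-sample z-test, n = ((z_{α/2} + z_β)·σ/δ)².
z_{α/2} = 2.241 (two-sided α = 0.025); z_β = 1.645 (power 95% → β = 0.05).
n = (3.886 × 7.62 / 6.05)² = 23.96
Round up: n = 24.

24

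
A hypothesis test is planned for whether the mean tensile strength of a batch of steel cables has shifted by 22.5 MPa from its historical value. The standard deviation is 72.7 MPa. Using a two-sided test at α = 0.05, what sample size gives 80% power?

82

For a one-sample z-test, n = ((z_{α/2} + z_β)·σ/δ)².
z_{α/2} = 1.960 (two-sided α = 0.05); z_β = 0.842 (power 80% → β = 0.2).
n = (2.802 × 72.7 / 22.5)² = 81.97
Round up: n = 82.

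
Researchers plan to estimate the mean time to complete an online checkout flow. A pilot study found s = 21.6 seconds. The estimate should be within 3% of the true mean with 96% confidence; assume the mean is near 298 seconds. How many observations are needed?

n = 25

For a mean, the margin of error is E = z·σ/√n, so n = (zσ/E)².
At 96% confidence, z = 2.054.
E = 3% of 298 = 8.94 seconds.
n = (2.054 × 21.6 / 8.94)² = 24.63
Round up: n = 25.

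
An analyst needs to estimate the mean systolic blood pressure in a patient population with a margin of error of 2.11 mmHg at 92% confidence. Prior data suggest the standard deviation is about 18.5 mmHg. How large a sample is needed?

For a mean, the margin of error is E = z·σ/√n, so n = (zσ/E)².
At 92% confidence, z = 1.751.
n = (1.751 × 18.5 / 2.11)² = 235.70
Round up: n = 236.

236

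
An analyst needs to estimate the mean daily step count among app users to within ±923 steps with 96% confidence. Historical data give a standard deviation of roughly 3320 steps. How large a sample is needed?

For a mean, the margin of error is E = z·σ/√n, so n = (zσ/E)².
At 96% confidence, z = 2.054.
n = (2.054 × 3320 / 923)² = 54.59
Round up: n = 55.

55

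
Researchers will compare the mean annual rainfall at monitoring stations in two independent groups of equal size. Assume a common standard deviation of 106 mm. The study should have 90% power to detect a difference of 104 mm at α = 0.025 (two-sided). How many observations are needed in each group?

For two equal groups, n per group = 2·((z_{α/2} + z_β)·σ/δ)².
z_{α/2} = 2.241; z_β = 1.282 (power 90%).
n = 2 × (3.523 × 106 / 104)² = 2 × 12.89 = 25.78
Round up: n = 26 per group.

26 per group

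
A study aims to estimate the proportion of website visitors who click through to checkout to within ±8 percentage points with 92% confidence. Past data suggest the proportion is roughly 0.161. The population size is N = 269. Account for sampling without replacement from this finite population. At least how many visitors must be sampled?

For a proportion with margin E = 0.08 at 92% confidence, z = 1.751.
n = p̂(1−p̂)(z/E)² = 0.161 × 0.839 × (1.751/0.08)² = 64.71 — call this n₀.
Finite-population correction with N = 269: n = n₀ / (1 + (n₀−1)/N) = 64.71 / 1.237 = 52.31
Round up: n = 53.

53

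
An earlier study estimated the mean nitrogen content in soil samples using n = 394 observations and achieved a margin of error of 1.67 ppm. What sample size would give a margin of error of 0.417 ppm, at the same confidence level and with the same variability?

Margin of error scales as 1/√n, so n₂ = n₁·(E₁/E₂)².
n₂ = 394 × (1.67/0.417)² = 394 × 16.04 = 6319.76
Round up: n₂ = 6320.

6320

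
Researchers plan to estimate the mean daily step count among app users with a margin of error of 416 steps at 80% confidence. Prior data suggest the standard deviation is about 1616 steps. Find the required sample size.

25

For a mean, the margin of error is E = z·σ/√n, so n = (zσ/E)².
At 80% confidence, z = 1.282.
n = (1.282 × 1616 / 416)² = 24.80
Round up: n = 25.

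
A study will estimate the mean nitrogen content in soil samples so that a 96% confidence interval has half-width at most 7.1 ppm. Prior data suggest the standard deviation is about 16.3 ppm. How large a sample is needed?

For a mean, the margin of error is E = z·σ/√n, so n = (zσ/E)².
At 96% confidence, z = 2.054.
n = (2.054 × 16.3 / 7.1)² = 22.24
Round up: n = 23.

23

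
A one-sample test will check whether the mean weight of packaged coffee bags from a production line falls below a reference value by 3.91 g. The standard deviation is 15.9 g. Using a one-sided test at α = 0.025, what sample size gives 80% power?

For a one-sample z-test, n = ((z_α + z_β)·σ/δ)².
z_α = 1.960 (one-sided α = 0.025); z_β = 0.842 (power 80% → β = 0.2).
n = (2.802 × 15.9 / 3.91)² = 129.83
Round up: n = 130.

130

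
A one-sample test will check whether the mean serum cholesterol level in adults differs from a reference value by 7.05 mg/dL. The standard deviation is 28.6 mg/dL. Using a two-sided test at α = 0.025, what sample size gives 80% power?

157

For a one-sample z-test, n = ((z_{α/2} + z_β)·σ/δ)².
z_{α/2} = 2.241 (two-sided α = 0.025); z_β = 0.842 (power 80% → β = 0.2).
n = (3.083 × 28.6 / 7.05)² = 156.42
Round up: n = 157.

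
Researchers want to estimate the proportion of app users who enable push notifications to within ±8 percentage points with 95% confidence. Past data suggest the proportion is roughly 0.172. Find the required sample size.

For a proportion with margin E = 0.08 at 95% confidence, z = 1.960.
n = p̂(1−p̂)(z/E)² = 0.172 × 0.828 × (1.960/0.08)² = 85.49
Round up: n = 86.

86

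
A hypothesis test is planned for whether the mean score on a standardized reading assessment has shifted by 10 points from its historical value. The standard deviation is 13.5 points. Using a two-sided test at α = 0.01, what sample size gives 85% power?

For a one-sample z-test, n = ((z_{α/2} + z_β)·σ/δ)².
z_{α/2} = 2.576 (two-sided α = 0.01); z_β = 1.036 (power 85% → β = 0.15).
n = (3.612 × 13.5 / 10)² = 23.78
Round up: n = 24.

24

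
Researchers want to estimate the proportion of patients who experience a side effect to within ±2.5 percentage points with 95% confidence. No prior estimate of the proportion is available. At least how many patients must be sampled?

n = 1537

For a proportion with margin E = 0.025 at 95% confidence, z = 1.960.
With no prior estimate, use p = 0.5, which maximizes p(1−p) at 0.25.
n = 0.25 × (z/E)² = 0.25 × (1.960/0.025)² = 1536.64
Round up: n = 1537.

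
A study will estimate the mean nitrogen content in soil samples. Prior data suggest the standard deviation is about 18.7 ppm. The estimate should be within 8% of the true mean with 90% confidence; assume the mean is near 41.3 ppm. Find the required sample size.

For a mean, the margin of error is E = z·σ/√n, so n = (zσ/E)².
At 90% confidence, z = 1.645.
E = 8% of 41.3 = 3.304 ppm.
n = (1.645 × 18.7 / 3.304)² = 86.68
Round up: n = 87.

87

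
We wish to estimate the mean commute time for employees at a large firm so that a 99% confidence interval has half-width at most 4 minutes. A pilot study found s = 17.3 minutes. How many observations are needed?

125

For a mean, the margin of error is E = z·σ/√n, so n = (zσ/E)².
At 99% confidence, z = 2.576.
n = (2.576 × 17.3 / 4)² = 124.13
Round up: n = 125.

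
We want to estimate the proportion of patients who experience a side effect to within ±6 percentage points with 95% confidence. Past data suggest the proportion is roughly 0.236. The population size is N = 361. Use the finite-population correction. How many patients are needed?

For a proportion with margin E = 0.06 at 95% confidence, z = 1.960.
n = p̂(1−p̂)(z/E)² = 0.236 × 0.764 × (1.960/0.06)² = 192.40 — call this n₀.
Finite-population correction with N = 361: n = n₀ / (1 + (n₀−1)/N) = 192.40 / 1.53 = 125.75
Round up: n = 126.

126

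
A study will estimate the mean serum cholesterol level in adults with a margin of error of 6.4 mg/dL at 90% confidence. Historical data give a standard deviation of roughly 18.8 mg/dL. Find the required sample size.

24

For a mean, the margin of error is E = z·σ/√n, so n = (zσ/E)².
At 90% confidence, z = 1.645.
n = (1.645 × 18.8 / 6.4)² = 23.35
Round up: n = 24.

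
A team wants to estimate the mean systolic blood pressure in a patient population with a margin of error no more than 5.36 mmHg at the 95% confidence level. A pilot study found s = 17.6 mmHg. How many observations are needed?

For a mean, the margin of error is E = z·σ/√n, so n = (zσ/E)².
At 95% confidence, z = 1.960.
n = (1.960 × 17.6 / 5.36)² = 41.42
Round up: n = 42.

n = 42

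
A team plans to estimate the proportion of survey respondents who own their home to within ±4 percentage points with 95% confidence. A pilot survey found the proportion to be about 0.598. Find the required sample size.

n = 578

For a proportion with margin E = 0.04 at 95% confidence, z = 1.960.
n = p̂(1−p̂)(z/E)² = 0.598 × 0.402 × (1.960/0.04)² = 577.19
Round up: n = 578.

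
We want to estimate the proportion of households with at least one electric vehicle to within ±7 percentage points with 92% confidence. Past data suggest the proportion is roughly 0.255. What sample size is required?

For a proportion with margin E = 0.07 at 92% confidence, z = 1.751.
n = p̂(1−p̂)(z/E)² = 0.255 × 0.745 × (1.751/0.07)² = 118.87
Round up: n = 119.

119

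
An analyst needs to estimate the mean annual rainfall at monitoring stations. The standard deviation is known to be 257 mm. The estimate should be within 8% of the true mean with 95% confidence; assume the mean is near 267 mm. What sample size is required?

For a mean, the margin of error is E = z·σ/√n, so n = (zσ/E)².
At 95% confidence, z = 1.960.
E = 8% of 267 = 21.36 mm.
n = (1.960 × 257 / 21.36)² = 556.13
Round up: n = 557.

557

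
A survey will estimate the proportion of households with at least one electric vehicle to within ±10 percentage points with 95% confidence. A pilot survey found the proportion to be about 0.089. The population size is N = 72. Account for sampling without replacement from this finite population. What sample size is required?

22

For a proportion with margin E = 0.1 at 95% confidence, z = 1.960.
n = p̂(1−p̂)(z/E)² = 0.089 × 0.911 × (1.960/0.1)² = 31.15 — call this n₀.
Finite-population correction with N = 72: n = n₀ / (1 + (n₀−1)/N) = 31.15 / 1.419 = 21.95
Round up: n = 22.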